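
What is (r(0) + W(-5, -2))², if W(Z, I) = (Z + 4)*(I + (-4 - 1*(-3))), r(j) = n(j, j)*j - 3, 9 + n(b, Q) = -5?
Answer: 0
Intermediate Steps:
n(b, Q) = -14 (n(b, Q) = -9 - 5 = -14)
r(j) = -3 - 14*j (r(j) = -14*j - 3 = -3 - 14*j)
W(Z, I) = (-1 + I)*(4 + Z) (W(Z, I) = (4 + Z)*(I + (-4 + 3)) = (4 + Z)*(I - 1) = (4 + Z)*(-1 + I) = (-1 + I)*(4 + Z))
(r(0) + W(-5, -2))² = ((-3 - 14*0) + (-4 - 1*(-5) + 4*(-2) - 2*(-5)))² = ((-3 + 0) + (-4 + 5 - 8 + 10))² = (-3 + 3)² = 0² = 0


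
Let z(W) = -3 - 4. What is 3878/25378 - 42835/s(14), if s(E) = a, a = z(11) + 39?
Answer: -543471267/406048 ≈ -1338.4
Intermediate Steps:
z(W) = -7
a = 32 (a = -7 + 39 = 32)
s(E) = 32
3878/25378 - 42835/s(14) = 3878/25378 - 42835/32 = 3878*(1/25378) - 42835*1/32 = 1939/12689 - 42835/32 = -543471267/406048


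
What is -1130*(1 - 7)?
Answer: 6780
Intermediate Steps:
-1130*(1 - 7) = -1130*(-6) = -113*(-60) = 6780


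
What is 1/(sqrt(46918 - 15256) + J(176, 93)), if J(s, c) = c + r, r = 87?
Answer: 10/41 - sqrt(3518)/246 ≈ 0.0027938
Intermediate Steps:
J(s, c) = 87 + c (J(s, c) = c + 87 = 87 + c)
1/(sqrt(46918 - 15256) + J(176, 93)) = 1/(sqrt(46918 - 15256) + (87 + 93)) = 1/(sqrt(31662) + 180) = 1/(3*sqrt(3518) + 180) = 1/(180 + 3*sqrt(3518))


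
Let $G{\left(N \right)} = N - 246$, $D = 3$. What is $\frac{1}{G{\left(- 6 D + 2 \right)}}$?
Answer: $- \frac{1}{262} \approx -0.0038168$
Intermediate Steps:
$G{\left(N \right)} = -246 + N$
$\frac{1}{G{\left(- 6 D + 2 \right)}} = \frac{1}{-246 + \left(\left(-6\right) 3 + 2\right)} = \frac{1}{-246 + \left(-18 + 2\right)} = \frac{1}{-246 - 16} = \frac{1}{-262} = - \frac{1}{262}$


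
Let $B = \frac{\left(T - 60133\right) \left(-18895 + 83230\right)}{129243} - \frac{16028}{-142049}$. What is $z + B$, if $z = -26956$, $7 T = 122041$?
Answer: $- \frac{2065208091037122}{42837290783} \approx -48211.0$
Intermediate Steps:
$T = \frac{122041}{7}$ ($T = \frac{1}{7} \cdot 122041 = \frac{122041}{7} \approx 17434.0$)
$B = - \frac{910486080690574}{42837290783}$ ($B = \frac{\left(\frac{122041}{7} - 60133\right) \left(-18895 + 83230\right)}{129243} - \frac{16028}{-142049} = \left(- \frac{298890}{7}\right) 64335 \cdot \frac{1}{129243} - - \frac{16028}{142049} = \left(- \frac{19229088150}{7}\right) \frac{1}{129243} + \frac{16028}{142049} = - \frac{6409696050}{301567} + \frac{16028}{142049} = - \frac{910486080690574}{42837290783} \approx -21255.0$)
$z + B = -26956 - \frac{910486080690574}{42837290783} = - \frac{2065208091037122}{42837290783}$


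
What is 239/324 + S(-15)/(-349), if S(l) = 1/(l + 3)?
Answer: 41719/56538 ≈ 0.73789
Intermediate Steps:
S(l) = 1/(3 + l)
239/324 + S(-15)/(-349) = 239/324 + 1/((3 - 15)*(-349)) = 239*(1/324) - 1/349/(-12) = 239/324 - 1/12*(-1/349) = 239/324 + 1/4188 = 41719/56538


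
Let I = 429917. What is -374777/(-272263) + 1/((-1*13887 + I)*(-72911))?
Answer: 11368171953055147/8258598047715790 ≈ 1.3765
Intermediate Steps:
-374777/(-272263) + 1/((-1*13887 + I)*(-72911)) = -374777/(-272263) + 1/((-1*13887 + 429917)*(-72911)) = -374777*(-1/272263) - 1/72911/(-13887 + 429917) = 374777/272263 - 1/72911/416030 = 374777/272263 + (1/416030)*(-1/72911) = 374777/272263 - 1/30333163330 = 11368171953055147/8258598047715790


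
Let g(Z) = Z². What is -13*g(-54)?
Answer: -37908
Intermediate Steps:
-13*g(-54) = -13*(-54)² = -13*2916 = -37908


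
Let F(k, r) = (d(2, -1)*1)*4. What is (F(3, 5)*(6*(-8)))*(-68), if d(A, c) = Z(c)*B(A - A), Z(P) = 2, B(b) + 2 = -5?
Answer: -182784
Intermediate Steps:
B(b) = -7 (B(b) = -2 - 5 = -7)
d(A, c) = -14 (d(A, c) = 2*(-7) = -14)
F(k, r) = -56 (F(k, r) = -14*1*4 = -14*4 = -56)
(F(3, 5)*(6*(-8)))*(-68) = -336*(-8)*(-68) = -56*(-48)*(-68) = 2688*(-68) = -182784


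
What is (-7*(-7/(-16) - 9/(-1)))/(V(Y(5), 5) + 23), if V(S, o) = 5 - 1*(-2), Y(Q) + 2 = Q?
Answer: -1057/480 ≈ -2.2021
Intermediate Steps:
Y(Q) = -2 + Q
V(S, o) = 7 (V(S, o) = 5 + 2 = 7)
(-7*(-7/(-16) - 9/(-1)))/(V(Y(5), 5) + 23) = (-7*(-7/(-16) - 9/(-1)))/(7 + 23) = -7*(-7*(-1/16) - 9*(-1))/30 = -7*(7/16 + 9)*(1/30) = -7*151/16*(1/30) = -1057/16*1/30 = -1057/480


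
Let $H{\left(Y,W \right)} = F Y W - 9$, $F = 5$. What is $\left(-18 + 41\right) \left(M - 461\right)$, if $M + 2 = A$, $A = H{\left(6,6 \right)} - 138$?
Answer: $-9890$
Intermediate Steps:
$H{\left(Y,W \right)} = -9 + 5 W Y$ ($H{\left(Y,W \right)} = 5 Y W - 9 = 5 W Y - 9 = -9 + 5 W Y$)
$A = 33$ ($A = \left(-9 + 5 \cdot 6 \cdot 6\right) - 138 = \left(-9 + 180\right) - 138 = 171 - 138 = 33$)
$M = 31$ ($M = -2 + 33 = 31$)
$\left(-18 + 41\right) \left(M - 461\right) = \left(-18 + 41\right) \left(31 - 461\right) = 23 \left(-430\right) = -9890$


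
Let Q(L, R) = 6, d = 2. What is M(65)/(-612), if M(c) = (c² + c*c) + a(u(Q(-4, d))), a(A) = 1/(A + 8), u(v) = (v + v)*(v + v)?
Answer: -75553/5472 ≈ -13.807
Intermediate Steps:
u(v) = 4*v² (u(v) = (2*v)*(2*v) = 4*v²)
a(A) = 1/(8 + A)
M(c) = 1/152 + 2*c² (M(c) = (c² + c*c) + 1/(8 + 4*6²) = (c² + c²) + 1/(8 + 4*36) = 2*c² + 1/(8 + 144) = 2*c² + 1/152 = 1/152 + 2*c²)
M(65)/(-612) = (1/152 + 2*65²)/(-612) = (1/152 + 2*4225)*(-1/612) = (1/152 + 8450)*(-1/612) = (1284401/152)*(-1/612) = -75553/5472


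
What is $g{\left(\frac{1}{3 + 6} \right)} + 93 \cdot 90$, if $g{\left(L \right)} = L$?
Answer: $\frac{75331}{9} \approx 8370.1$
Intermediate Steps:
$g{\left(\frac{1}{3 + 6} \right)} + 93 \cdot 90 = \frac{1}{3 + 6} + 93 \cdot 90 = \frac{1}{9} + 8370 = \frac{75331}{9}$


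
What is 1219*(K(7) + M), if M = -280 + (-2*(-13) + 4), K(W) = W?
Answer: -296217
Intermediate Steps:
M = -250 (M = -280 + (26 + 4) = -280 + 30 = -250)
1219*(K(7) + M) = 1219*(7 - 250) = 1219*(-243) = -296217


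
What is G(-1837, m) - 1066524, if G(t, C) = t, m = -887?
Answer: -1068361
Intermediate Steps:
G(-1837, m) - 1066524 = -1837 - 1066524 = -1068361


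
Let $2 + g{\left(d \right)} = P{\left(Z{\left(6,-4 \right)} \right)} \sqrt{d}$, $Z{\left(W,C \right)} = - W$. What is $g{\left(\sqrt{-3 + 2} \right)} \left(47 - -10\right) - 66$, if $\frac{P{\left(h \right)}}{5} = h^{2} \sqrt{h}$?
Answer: $-180 + 10260 \left(-1\right)^{\frac{3}{4}} \sqrt{6} \approx -17951.0 + 17771.0 i$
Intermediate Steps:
$P{\left(h \right)} = 5 h^{\frac{5}{2}}$ ($P{\left(h \right)} = 5 h^{2} \sqrt{h} = 5 h^{\frac{5}{2}}$)
$g{\left(d \right)} = -2 + 180 i \sqrt{6} \sqrt{d}$ ($g{\left(d \right)} = -2 + 5 \left(\left(-1\right) 6\right)^{\frac{5}{2}} \sqrt{d} = -2 + 5 \left(-6\right)^{\frac{5}{2}} \sqrt{d} = -2 + 5 \cdot 36 i \sqrt{6} \sqrt{d} = -2 + 180 i \sqrt{6} \sqrt{d}$)
$g{\left(\sqrt{-3 + 2} \right)} \left(47 - -10\right) - 66 = \left(-2 + 180 i \sqrt{6} \sqrt{\sqrt{-3 + 2}}\right) \left(47 - -10\right) - 66 = \left(-2 + 180 i \sqrt{6} \sqrt{\sqrt{-1}}\right) \left(47 + 10\right) - 66 = \left(-2 + 180 i \sqrt{6} \sqrt{i}\right) 57 - 66 = \left(-114 + 10260 i \sqrt{6} \sqrt{i}\right) - 66 = -180 + 10260 i \sqrt{6} \sqrt{i}$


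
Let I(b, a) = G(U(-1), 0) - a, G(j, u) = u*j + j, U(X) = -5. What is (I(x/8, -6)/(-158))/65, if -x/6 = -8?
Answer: -1/10270 ≈ -9.7371e-5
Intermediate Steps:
x = 48 (x = -6*(-8) = 48)
G(j, u) = j + j*u (G(j, u) = j*u + j = j + j*u)
I(b, a) = -5 - a (I(b, a) = -5*(1 + 0) - a = -5*1 - a = -5 - a)
(I(x/8, -6)/(-158))/65 = ((-5 - 1*(-6))/(-158))/65 = ((-5 + 6)*(-1/158))/65 = (1*(-1/158))/65 = (1/65)*(-1/158) = -1/10270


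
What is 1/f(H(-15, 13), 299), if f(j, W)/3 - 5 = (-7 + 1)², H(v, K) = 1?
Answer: 1/123 ≈ 0.0081301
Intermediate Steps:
f(j, W) = 123 (f(j, W) = 15 + 3*(-7 + 1)² = 15 + 3*(-6)² = 15 + 3*36 = 15 + 108 = 123)
1/f(H(-15, 13), 299) = 1/123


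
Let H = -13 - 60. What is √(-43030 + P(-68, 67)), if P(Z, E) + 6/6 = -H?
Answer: I*√42958 ≈ 207.26*I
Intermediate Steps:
H = -73
P(Z, E) = 72 (P(Z, E) = -1 - 1*(-73) = -1 + 73 = 72)
√(-43030 + P(-68, 67)) = √(-43030 + 72) = √(-42958) = I*√42958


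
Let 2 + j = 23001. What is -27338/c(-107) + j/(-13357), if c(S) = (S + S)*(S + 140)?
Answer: 101367364/47163567 ≈ 2.1493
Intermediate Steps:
j = 22999 (j = -2 + 23001 = 22999)
c(S) = 2*S*(140 + S) (c(S) = (2*S)*(140 + S) = 2*S*(140 + S))
-27338/c(-107) + j/(-13357) = -27338*(-1/(214*(140 - 107))) + 22999/(-13357) = -27338/(2*(-107)*33) + 22999*(-1/13357) = -27338/(-7062) - 22999/13357 = -27338*(-1/7062) - 22999/13357 = 13669/3531 - 22999/13357 = 101367364/47163567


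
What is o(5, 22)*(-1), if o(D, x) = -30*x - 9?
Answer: 669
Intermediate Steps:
o(D, x) = -9 - 30*x
o(5, 22)*(-1) = (-9 - 30*22)*(-1) = (-9 - 660)*(-1) = -669*(-1) = 669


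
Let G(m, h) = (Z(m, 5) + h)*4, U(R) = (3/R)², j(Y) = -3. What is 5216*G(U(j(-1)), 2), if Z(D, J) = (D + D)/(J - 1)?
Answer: 52160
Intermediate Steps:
Z(D, J) = 2*D/(-1 + J) (Z(D, J) = (2*D)/(-1 + J) = 2*D/(-1 + J))
U(R) = 9/R²
G(m, h) = 2*m + 4*h (G(m, h) = (2*m/(-1 + 5) + h)*4 = (2*m/4 + h)*4 = (2*m*(¼) + h)*4 = (m/2 + h)*4 = (h + m/2)*4 = 2*m + 4*h)
5216*G(U(j(-1)), 2) = 5216*(2*(9/(-3)²) + 4*2) = 5216*(2*(9*(⅑)) + 8) = 5216*(2*1 + 8) = 5216*(2 + 8) = 5216*10 = 52160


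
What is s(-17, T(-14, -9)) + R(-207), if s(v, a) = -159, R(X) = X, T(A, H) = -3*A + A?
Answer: -366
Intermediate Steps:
T(A, H) = -2*A
s(-17, T(-14, -9)) + R(-207) = -159 - 207 = -366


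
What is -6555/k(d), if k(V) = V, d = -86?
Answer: 6555/86 ≈ 76.221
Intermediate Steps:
-6555/k(d) = -6555/(-86) = -6555*(-1/86) = 6555/86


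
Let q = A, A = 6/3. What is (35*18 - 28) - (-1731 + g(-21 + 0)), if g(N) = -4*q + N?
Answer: 2362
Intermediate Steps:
A = 2 (A = 6*(⅓) = 2)
q = 2
g(N) = -8 + N (g(N) = -4*2 + N = -8 + N)
(35*18 - 28) - (-1731 + g(-21 + 0)) = (35*18 - 28) - (-1731 + (-8 + (-21 + 0))) = (630 - 28) - (-1731 + (-8 - 21)) = 602 - (-1731 - 29) = 602 - 1*(-1760) = 602 + 1760 = 2362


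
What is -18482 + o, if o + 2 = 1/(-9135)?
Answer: -168851341/9135 ≈ -18484.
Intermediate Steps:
o = -18271/9135 (o = -2 + 1/(-9135) = -2 - 1/9135 = -18271/9135 ≈ -2.0001)
-18482 + o = -18482 - 18271/9135 = -168851341/9135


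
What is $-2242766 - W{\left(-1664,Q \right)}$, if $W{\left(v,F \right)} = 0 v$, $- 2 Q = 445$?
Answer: $-2242766$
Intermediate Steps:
$Q = - \frac{445}{2}$ ($Q = \left(- \frac{1}{2}\right) 445 = - \frac{445}{2} \approx -222.5$)
$W{\left(v,F \right)} = 0$
$-2242766 - W{\left(-1664,Q \right)} = -2242766 - 0 = -2242766 + 0 = -2242766$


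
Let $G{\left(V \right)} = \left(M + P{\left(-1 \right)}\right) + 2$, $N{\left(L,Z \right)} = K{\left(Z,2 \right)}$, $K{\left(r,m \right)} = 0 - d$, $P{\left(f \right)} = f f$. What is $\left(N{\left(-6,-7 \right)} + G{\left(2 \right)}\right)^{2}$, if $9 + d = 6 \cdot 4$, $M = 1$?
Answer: $121$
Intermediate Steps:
$d = 15$ ($d = -9 + 6 \cdot 4 = -9 + 24 = 15$)
$P{\left(f \right)} = f^{2}$
$K{\left(r,m \right)} = -15$ ($K{\left(r,m \right)} = 0 - 15 = -15$)
$N{\left(L,Z \right)} = -15$
$G{\left(V \right)} = 4$ ($G{\left(V \right)} = \left(1 + \left(-1\right)^{2}\right) + 2 = \left(1 + 1\right) + 2 = 2 + 2 = 4$)
$\left(N{\left(-6,-7 \right)} + G{\left(2 \right)}\right)^{2} = \left(-15 + 4\right)^{2} = \left(-11\right)^{2} = 121$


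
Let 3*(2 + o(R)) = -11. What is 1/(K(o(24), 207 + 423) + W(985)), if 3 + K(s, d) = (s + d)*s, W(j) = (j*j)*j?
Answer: 9/8601012757 ≈ 1.0464e-9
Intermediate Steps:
o(R) = -17/3 (o(R) = -2 + (1/3)*(-11) = -2 - 11/3 = -17/3)
W(j) = j**3 (W(j) = j**2*j = j**3)
K(s, d) = -3 + s*(d + s) (K(s, d) = -3 + (s + d)*s = -3 + (d + s)*s = -3 + s*(d + s))
1/(K(o(24), 207 + 423) + W(985)) = 1/((-3 + (-17/3)**2 + (207 + 423)*(-17/3)) + 985**3) = 1/((-3 + 289/9 + 630*(-17/3)) + 955671625) = 1/((-3 + 289/9 - 3570) + 955671625) = 1/(-31868/9 + 955671625) = 1/(8601012757/9) = 9/8601012757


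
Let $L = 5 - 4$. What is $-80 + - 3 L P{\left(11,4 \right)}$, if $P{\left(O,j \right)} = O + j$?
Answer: $-125$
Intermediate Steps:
$L = 1$ ($L = 5 - 4 = 1$)
$-80 + - 3 L P{\left(11,4 \right)} = -80 + \left(-3\right) 1 \left(11 + 4\right) = -80 - 45 = -125$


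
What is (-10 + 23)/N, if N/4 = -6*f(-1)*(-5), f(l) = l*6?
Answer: -13/720 ≈ -0.018056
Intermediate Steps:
f(l) = 6*l
N = -720 (N = 4*(-36*(-1)*(-5)) = 4*(-6*(-6)*(-5)) = 4*(36*(-5)) = 4*(-180) = -720)
(-10 + 23)/N = (-10 + 23)/(-720) = 13*(-1/720) = -13/720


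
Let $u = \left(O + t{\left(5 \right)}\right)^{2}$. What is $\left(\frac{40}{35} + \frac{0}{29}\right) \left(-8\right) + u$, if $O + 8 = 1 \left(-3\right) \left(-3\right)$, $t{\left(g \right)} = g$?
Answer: $\frac{188}{7} \approx 26.857$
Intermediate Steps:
$O = 1$ ($O = -8 + 1 \left(-3\right) \left(-3\right) = -8 - -9 = -8 + 9 = 1$)
$u = 36$ ($u = \left(1 + 5\right)^{2} = 6^{2} = 36$)
$\left(\frac{40}{35} + \frac{0}{29}\right) \left(-8\right) + u = \left(\frac{40}{35} + \frac{0}{29}\right) \left(-8\right) + 36 = \left(40 \cdot \frac{1}{35} + 0 \cdot \frac{1}{29}\right) \left(-8\right) + 36 = \left(\frac{8}{7} + 0\right) \left(-8\right) + 36 = \frac{8}{7} \left(-8\right) + 36 = - \frac{64}{7} + 36 = \frac{188}{7}$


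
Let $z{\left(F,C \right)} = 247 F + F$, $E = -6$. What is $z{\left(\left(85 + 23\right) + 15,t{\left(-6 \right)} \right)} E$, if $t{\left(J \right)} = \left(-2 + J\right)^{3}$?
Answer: $-183024$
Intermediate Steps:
$z{\left(F,C \right)} = 248 F$
$z{\left(\left(85 + 23\right) + 15,t{\left(-6 \right)} \right)} E = 248 \left(\left(85 + 23\right) + 15\right) \left(-6\right) = 248 \left(108 + 15\right) \left(-6\right) = 248 \cdot 123 \left(-6\right) = 30504 \left(-6\right) = -183024$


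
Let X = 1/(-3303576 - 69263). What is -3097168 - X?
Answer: -10446249019951/3372839 ≈ -3.0972e+6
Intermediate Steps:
X = -1/3372839 (X = 1/(-3372839) = -1/3372839 ≈ -2.9649e-7)
-3097168 - X = -3097168 - 1*(-1/3372839) = -3097168 + 1/3372839 = -10446249019951/3372839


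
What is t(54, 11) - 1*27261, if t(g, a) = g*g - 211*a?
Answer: -26666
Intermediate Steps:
t(g, a) = g**2 - 211*a
t(54, 11) - 1*27261 = (54**2 - 211*11) - 1*27261 = (2916 - 2321) - 27261 = 595 - 27261 = -26666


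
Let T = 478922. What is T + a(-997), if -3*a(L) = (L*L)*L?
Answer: 992463739/3 ≈ 3.3082e+8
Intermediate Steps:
a(L) = -L**3/3 (a(L) = -L*L*L/3 = -L**2*L/3 = -L**3/3)
T + a(-997) = 478922 - 1/3*(-997)**3 = 478922 - 1/3*(-991026973) = 478922 + 991026973/3 = 992463739/3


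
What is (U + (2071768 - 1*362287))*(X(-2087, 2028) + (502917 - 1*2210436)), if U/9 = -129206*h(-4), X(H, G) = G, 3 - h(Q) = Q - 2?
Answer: 14933628821655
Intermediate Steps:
h(Q) = 5 - Q (h(Q) = 3 - (Q - 2) = 3 - (-2 + Q) = 3 + (2 - Q) = 5 - Q)
U = -10465686 (U = 9*(-129206*(5 - 1*(-4))) = 9*(-129206*(5 + 4)) = 9*(-129206*9) = 9*(-1162854) = -10465686)
(U + (2071768 - 1*362287))*(X(-2087, 2028) + (502917 - 1*2210436)) = (-10465686 + (2071768 - 1*362287))*(2028 + (502917 - 1*2210436)) = (-10465686 + (2071768 - 362287))*(2028 + (502917 - 2210436)) = (-10465686 + 1709481)*(2028 - 1707519) = -8756205*(-1705491) = 14933628821655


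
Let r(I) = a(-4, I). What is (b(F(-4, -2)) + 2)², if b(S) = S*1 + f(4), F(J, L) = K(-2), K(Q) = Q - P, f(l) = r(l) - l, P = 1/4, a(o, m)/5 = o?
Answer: 9409/16 ≈ 588.06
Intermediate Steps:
a(o, m) = 5*o
P = ¼ ≈ 0.25000
r(I) = -20 (r(I) = 5*(-4) = -20)
f(l) = -20 - l
K(Q) = -¼ + Q (K(Q) = Q - 1*¼ = Q - ¼ = -¼ + Q)
F(J, L) = -9/4 (F(J, L) = -¼ - 2 = -9/4)
b(S) = -24 + S (b(S) = S*1 + (-20 - 1*4) = S + (-20 - 4) = S - 24 = -24 + S)
(b(F(-4, -2)) + 2)² = ((-24 - 9/4) + 2)² = (-105/4 + 2)² = (-97/4)² = 9409/16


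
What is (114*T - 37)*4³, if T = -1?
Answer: -9664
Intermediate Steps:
(114*T - 37)*4³ = (114*(-1) - 37)*4³ = (-114 - 37)*64 = -151*64 = -9664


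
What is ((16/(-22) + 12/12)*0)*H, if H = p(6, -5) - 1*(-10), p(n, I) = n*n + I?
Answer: 0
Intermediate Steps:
p(n, I) = I + n² (p(n, I) = n² + I = I + n²)
H = 41 (H = (-5 + 6²) - 1*(-10) = (-5 + 36) + 10 = 31 + 10 = 41)
((16/(-22) + 12/12)*0)*H = ((16/(-22) + 12/12)*0)*41 = ((16*(-1/22) + 12*(1/12))*0)*41 = ((-8/11 + 1)*0)*41 = ((3/11)*0)*41 = 0*41 = 0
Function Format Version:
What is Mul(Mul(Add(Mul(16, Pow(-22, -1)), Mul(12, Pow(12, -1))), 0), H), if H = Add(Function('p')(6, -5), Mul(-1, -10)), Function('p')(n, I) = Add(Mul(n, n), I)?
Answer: 0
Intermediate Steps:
Function('p')(n, I) = Add(I, Pow(n, 2)) (Function('p')(n, I) = Add(Pow(n, 2), I) = Add(I, Pow(n, 2)))
H = 41 (H = Add(Add(-5, Pow(6, 2)), Mul(-1, -10)) = Add(Add(-5, 36), 10) = Add(31, 10) = 41)
Mul(Mul(Add(Mul(16, Pow(-22, -1)), Mul(12, Pow(12, -1))), 0), H) = Mul(Mul(Add(Mul(16, Pow(-22, -1)), Mul(12, Pow(12, -1))), 0), 41) = Mul(Mul(Add(Mul(16, Rational(-1, 22)), Mul(12, Rational(1, 12))), 0), 41) = Mul(Mul(Add(Rational(-8, 11), 1), 0), 41) = Mul(Mul(Rational(3, 11), 0), 41) = Mul(0, 41) = 0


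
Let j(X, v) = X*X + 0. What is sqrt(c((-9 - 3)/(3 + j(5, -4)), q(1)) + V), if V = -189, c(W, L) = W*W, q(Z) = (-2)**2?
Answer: 6*I*sqrt(257)/7 ≈ 13.741*I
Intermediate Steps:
q(Z) = 4
j(X, v) = X**2 (j(X, v) = X**2 + 0 = X**2)
c(W, L) = W**2
sqrt(c((-9 - 3)/(3 + j(5, -4)), q(1)) + V) = sqrt(((-9 - 3)/(3 + 5**2))**2 - 189) = sqrt((-12/(3 + 25))**2 - 189) = sqrt((-12/28)**2 - 189) = sqrt((-12*1/28)**2 - 189) = sqrt((-3/7)**2 - 189) = sqrt(9/49 - 189) = sqrt(-9252/49) = 6*I*sqrt(257)/7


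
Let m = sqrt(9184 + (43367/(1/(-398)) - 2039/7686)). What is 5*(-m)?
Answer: -5*I*sqrt(113232100051714)/2562 ≈ -20767.0*I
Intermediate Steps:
m = I*sqrt(113232100051714)/2562 (m = sqrt(9184 + (43367/(-1/398) - 2039*1/7686)) = sqrt(9184 + (43367*(-398) - 2039/7686)) = sqrt(9184 + (-17260066 - 2039/7686)) = sqrt(9184 - 132660869315/7686) = sqrt(-132590281091/7686) = I*sqrt(113232100051714)/2562 ≈ 4153.4*I)
5*(-m) = 5*(-I*sqrt(113232100051714)/2562) = -5*I*sqrt(113232100051714)/2562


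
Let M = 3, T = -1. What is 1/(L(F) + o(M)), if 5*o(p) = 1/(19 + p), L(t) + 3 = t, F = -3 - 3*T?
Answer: -110/329 ≈ -0.33435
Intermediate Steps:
F = 0 (F = -3 - 3*(-1) = -3 + 3 = 0)
L(t) = -3 + t
o(p) = 1/(5*(19 + p))
1/(L(F) + o(M)) = 1/((-3 + 0) + 1/(5*(19 + 3))) = 1/(-3 + (⅕)/22) = 1/(-3 + (⅕)*(1/22)) = 1/(-3 + 1/110) = 1/(-329/110) = -110/329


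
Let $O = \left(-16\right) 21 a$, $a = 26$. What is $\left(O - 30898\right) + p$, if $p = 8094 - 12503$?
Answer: $-44043$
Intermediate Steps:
$p = -4409$
$O = -8736$ ($O = \left(-16\right) 21 \cdot 26 = \left(-336\right) 26 = -8736$)
$\left(O - 30898\right) + p = \left(-8736 - 30898\right) - 4409 = -39634 - 4409 = -44043$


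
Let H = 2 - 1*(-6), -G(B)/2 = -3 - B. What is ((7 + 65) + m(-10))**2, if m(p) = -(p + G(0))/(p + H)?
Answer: 4900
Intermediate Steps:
G(B) = 6 + 2*B (G(B) = -2*(-3 - B) = 6 + 2*B)
H = 8 (H = 2 + 6 = 8)
m(p) = -(6 + p)/(8 + p) (m(p) = -(p + (6 + 2*0))/(p + 8) = -(p + (6 + 0))/(8 + p) = -(p + 6)/(8 + p) = -(6 + p)/(8 + p))
((7 + 65) + m(-10))**2 = ((7 + 65) + (-6 - 1*(-10))/(8 - 10))**2 = (72 + (-6 + 10)/(-2))**2 = (72 - 1/2*4)**2 = (72 - 2)**2 = 70**2 = 4900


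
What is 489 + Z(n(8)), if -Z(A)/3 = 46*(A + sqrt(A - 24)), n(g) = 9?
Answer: -753 - 138*I*sqrt(15) ≈ -753.0 - 534.47*I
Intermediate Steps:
Z(A) = -138*A - 138*sqrt(-24 + A) (Z(A) = -138*(A + sqrt(A - 24)) = -138*(A + sqrt(-24 + A)) = -3*(46*A + 46*sqrt(-24 + A)) = -138*A - 138*sqrt(-24 + A))
489 + Z(n(8)) = 489 + (-138*9 - 138*sqrt(-24 + 9)) = 489 + (-1242 - 138*I*sqrt(15)) = -753 - 138*I*sqrt(15)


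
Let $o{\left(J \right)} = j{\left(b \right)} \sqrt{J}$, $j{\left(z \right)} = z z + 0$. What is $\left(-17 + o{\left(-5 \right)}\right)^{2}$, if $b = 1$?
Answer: $\left(17 - i \sqrt{5}\right)^{2} \approx 284.0 - 76.026 i$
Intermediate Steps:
$j{\left(z \right)} = z^{2}$ ($j{\left(z \right)} = z^{2} + 0 = z^{2}$)
$o{\left(J \right)} = \sqrt{J}$ ($o{\left(J \right)} = 1^{2} \sqrt{J} = 1 \sqrt{J} = \sqrt{J}$)
$\left(-17 + o{\left(-5 \right)}\right)^{2} = \left(-17 + \sqrt{-5}\right)^{2} = \left(-17 + i \sqrt{5}\right)^{2}$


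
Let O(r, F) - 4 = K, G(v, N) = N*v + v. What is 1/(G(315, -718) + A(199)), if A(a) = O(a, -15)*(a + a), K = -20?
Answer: -1/232223 ≈ -4.3062e-6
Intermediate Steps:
G(v, N) = v + N*v
O(r, F) = -16 (O(r, F) = 4 - 20 = -16)
A(a) = -32*a (A(a) = -16*(a + a) = -32*a)
1/(G(315, -718) + A(199)) = 1/(315*(1 - 718) - 32*199) = 1/(315*(-717) - 6368) = 1/(-225855 - 6368) = 1/(-232223) = -1/232223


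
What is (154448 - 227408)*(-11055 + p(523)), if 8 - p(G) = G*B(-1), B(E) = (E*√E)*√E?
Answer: 844147200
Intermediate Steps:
B(E) = E² (B(E) = E^(3/2)*√E = E²)
p(G) = 8 - G (p(G) = 8 - G*(-1)² = 8 - G)
(154448 - 227408)*(-11055 + p(523)) = (154448 - 227408)*(-11055 + (8 - 1*523)) = -72960*(-11055 + (8 - 523)) = -72960*(-11055 - 515) = -72960*(-11570) = 844147200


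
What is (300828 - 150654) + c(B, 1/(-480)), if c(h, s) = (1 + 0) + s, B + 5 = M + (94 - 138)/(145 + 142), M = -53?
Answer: 72083999/480 ≈ 1.5018e+5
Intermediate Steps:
B = -16690/287 (B = -5 + (-53 + (94 - 138)/(145 + 142)) = -5 + (-53 - 44/287) = -5 - 15255/287 = -16690/287 ≈ -58.153)
c(h, s) = 1 + s
(300828 - 150654) + c(B, 1/(-480)) = (300828 - 150654) + (1 + 1/(-480)) = 150174 + (1 - 1/480) = 150174 + 479/480 = 72083999/480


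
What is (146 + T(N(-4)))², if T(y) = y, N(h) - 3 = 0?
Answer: 22201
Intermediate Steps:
N(h) = 3 (N(h) = 3 + 0 = 3)
(146 + T(N(-4)))² = (146 + 3)² = 149² = 22201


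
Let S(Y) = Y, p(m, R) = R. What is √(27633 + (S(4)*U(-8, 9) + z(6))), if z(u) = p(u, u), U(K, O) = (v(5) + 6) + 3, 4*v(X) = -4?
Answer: √27671 ≈ 166.35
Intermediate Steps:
v(X) = -1 (v(X) = (¼)*(-4) = -1)
U(K, O) = 8 (U(K, O) = (-1 + 6) + 3 = 5 + 3 = 8)
z(u) = u
√(27633 + (S(4)*U(-8, 9) + z(6))) = √(27633 + (4*8 + 6)) = √(27633 + (32 + 6)) = √(27633 + 38) = √27671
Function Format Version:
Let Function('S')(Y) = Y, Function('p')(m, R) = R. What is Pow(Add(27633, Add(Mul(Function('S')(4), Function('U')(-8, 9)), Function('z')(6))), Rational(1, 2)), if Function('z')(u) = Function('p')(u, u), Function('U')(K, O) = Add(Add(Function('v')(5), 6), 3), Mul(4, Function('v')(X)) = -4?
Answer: Pow(27671, Rational(1, 2)) ≈ 166.35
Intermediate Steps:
Function('v')(X) = -1 (Function('v')(X) = Mul(Rational(1, 4), -4) = -1)
Function('U')(K, O) = 8 (Function('U')(K, O) = Add(Add(-1, 6), 3) = Add(5, 3) = 8)
Function('z')(u) = u
Pow(Add(27633, Add(Mul(Function('S')(4), Function('U')(-8, 9)), Function('z')(6))), Rational(1, 2)) = Pow(Add(27633, Add(Mul(4, 8), 6)), Rational(1, 2)) = Pow(Add(27633, Add(32, 6)), Rational(1, 2)) = Pow(Add(27633, 38), Rational(1, 2)) = Pow(27671, Rational(1, 2))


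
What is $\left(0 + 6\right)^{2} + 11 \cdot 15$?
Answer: $201$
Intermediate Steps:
$\left(0 + 6\right)^{2} + 11 \cdot 15 = 6^{2} + 165 = 36 + 165 = 201$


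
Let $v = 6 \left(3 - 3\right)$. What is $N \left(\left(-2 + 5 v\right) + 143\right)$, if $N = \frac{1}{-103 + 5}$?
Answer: $- \frac{141}{98} \approx -1.4388$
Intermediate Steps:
$N = - \frac{1}{98}$ ($N = \frac{1}{-98} = - \frac{1}{98} \approx -0.010204$)
$v = 0$ ($v = 6 \cdot 0 = 0$)
$N \left(\left(-2 + 5 v\right) + 143\right) = - \frac{\left(-2 + 5 \cdot 0\right) + 143}{98} = - \frac{\left(-2 + 0\right) + 143}{98} = - \frac{-2 + 143}{98} = \left(- \frac{1}{98}\right) 141 = - \frac{141}{98}$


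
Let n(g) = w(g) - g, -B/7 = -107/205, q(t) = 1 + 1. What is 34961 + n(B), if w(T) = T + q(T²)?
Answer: 34963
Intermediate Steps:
q(t) = 2
w(T) = 2 + T (w(T) = T + 2 = 2 + T)
B = 749/205 (B = -(-749)/205 = -7*(-107/205) = 749/205 ≈ 3.6537)
n(g) = 2 (n(g) = (2 + g) - g = 2)
34961 + n(B) = 34961 + 2 = 34963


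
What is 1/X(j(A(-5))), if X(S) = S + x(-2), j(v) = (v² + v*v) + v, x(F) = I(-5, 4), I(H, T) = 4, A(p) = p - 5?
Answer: 1/194 ≈ 0.0051546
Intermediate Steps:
A(p) = -5 + p
x(F) = 4
j(v) = v + 2*v² (j(v) = (v² + v²) + v = 2*v² + v = v + 2*v²)
X(S) = 4 + S (X(S) = S + 4 = 4 + S)
1/X(j(A(-5))) = 1/(4 + (-5 - 5)*(1 + 2*(-5 - 5))) = 1/(4 - 10*(1 + 2*(-10))) = 1/(4 - 10*(1 - 20)) = 1/(4 - 10*(-19)) = 1/(4 + 190) = 1/194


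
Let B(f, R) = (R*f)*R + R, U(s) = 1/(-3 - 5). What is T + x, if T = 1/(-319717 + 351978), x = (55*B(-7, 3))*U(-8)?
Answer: 26615327/64522 ≈ 412.50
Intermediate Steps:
U(s) = -⅛ (U(s) = 1/(-8) = -⅛)
B(f, R) = R + f*R² (B(f, R) = f*R² + R = R + f*R²)
x = 825/2 (x = (55*(3*(1 + 3*(-7))))*(-⅛) = (55*(3*(1 - 21)))*(-⅛) = (55*(3*(-20)))*(-⅛) = (55*(-60))*(-⅛) = -3300*(-⅛) = 825/2 ≈ 412.50)
T = 1/32261 ≈ 3.0997e-5
T + x = 1/32261 + 825/2 = 26615327/64522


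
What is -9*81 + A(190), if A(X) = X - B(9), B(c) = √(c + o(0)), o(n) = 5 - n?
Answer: -539 - √14 ≈ -542.74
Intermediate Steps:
B(c) = √(5 + c) (B(c) = √(c + (5 - 1*0)) = √(c + (5 + 0)) = √(c + 5) = √(5 + c))
A(X) = X - √14 (A(X) = X - √(5 + 9) = X - √14)
-9*81 + A(190) = -9*81 + (190 - √14) = -729 + (190 - √14) = -539 - √14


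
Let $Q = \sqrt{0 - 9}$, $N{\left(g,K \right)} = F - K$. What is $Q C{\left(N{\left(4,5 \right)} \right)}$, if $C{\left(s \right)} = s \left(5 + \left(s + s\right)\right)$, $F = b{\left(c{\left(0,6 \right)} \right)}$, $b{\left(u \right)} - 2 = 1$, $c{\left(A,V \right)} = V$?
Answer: $- 6 i \approx - 6.0 i$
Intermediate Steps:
$b{\left(u \right)} = 3$ ($b{\left(u \right)} = 2 + 1 = 3$)
$F = 3$
$N{\left(g,K \right)} = 3 - K$
$Q = 3 i$ ($Q = \sqrt{-9} = 3 i \approx 3.0 i$)
$C{\left(s \right)} = s \left(5 + 2 s\right)$
$Q C{\left(N{\left(4,5 \right)} \right)} = 3 i \left(3 - 5\right) \left(5 + 2 \left(3 - 5\right)\right) = 3 i \left(- 2 \left(5 + 2 \left(-2\right)\right)\right) = 3 i \left(- 2 \left(5 - 4\right)\right) = 3 i \left(\left(-2\right) 1\right) = 3 i \left(-2\right) = - 6 i$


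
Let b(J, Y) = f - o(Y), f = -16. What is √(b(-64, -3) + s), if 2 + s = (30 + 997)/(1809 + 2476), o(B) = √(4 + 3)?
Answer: √(-326101355 - 18361225*√7)/4285 ≈ 4.5173*I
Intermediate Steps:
o(B) = √7
b(J, Y) = -16 - √7
s = -7543/4285 (s = -2 + (30 + 997)/(1809 + 2476) = -2 + 1027/4285 = -7543/4285 ≈ -1.7603)
√(b(-64, -3) + s) = √((-16 - √7) - 7543/4285) = √(-76103/4285 - √7)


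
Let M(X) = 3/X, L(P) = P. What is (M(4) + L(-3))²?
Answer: 81/16 ≈ 5.0625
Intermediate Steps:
(M(4) + L(-3))² = (3/4 - 3)² = (3*(¼) - 3)² = (¾ - 3)² = (-9/4)² = 81/16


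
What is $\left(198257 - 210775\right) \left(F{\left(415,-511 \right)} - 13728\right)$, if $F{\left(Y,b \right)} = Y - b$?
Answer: $160255436$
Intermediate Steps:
$\left(198257 - 210775\right) \left(F{\left(415,-511 \right)} - 13728\right) = \left(198257 - 210775\right) \left(\left(415 - -511\right) - 13728\right) = - 12518 \left(\left(415 + 511\right) - 13728\right) = - 12518 \left(926 - 13728\right) = \left(-12518\right) \left(-12802\right) = 160255436$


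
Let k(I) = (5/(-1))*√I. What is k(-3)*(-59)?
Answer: 295*I*√3 ≈ 510.96*I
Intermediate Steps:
k(I) = -5*√I (k(I) = (5*(-1))*√I = -5*√I)
k(-3)*(-59) = -5*I*√3*(-59) = 295*I*√3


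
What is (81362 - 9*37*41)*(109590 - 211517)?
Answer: -6901375243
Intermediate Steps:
(81362 - 9*37*41)*(109590 - 211517) = (81362 - 333*41)*(-101927) = (81362 - 13653)*(-101927) = 67709*(-101927) = -6901375243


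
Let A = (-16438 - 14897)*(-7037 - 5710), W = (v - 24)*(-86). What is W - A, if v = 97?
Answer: -399433523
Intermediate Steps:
W = -6278 (W = (97 - 24)*(-86) = 73*(-86) = -6278)
A = 399427245 (A = -31335*(-12747) = 399427245)
W - A = -6278 - 1*399427245 = -6278 - 399427245 = -399433523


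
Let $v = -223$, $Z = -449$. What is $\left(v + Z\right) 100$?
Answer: $-67200$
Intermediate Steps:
$\left(v + Z\right) 100 = \left(-223 - 449\right) 100 = \left(-672\right) 100 = -67200$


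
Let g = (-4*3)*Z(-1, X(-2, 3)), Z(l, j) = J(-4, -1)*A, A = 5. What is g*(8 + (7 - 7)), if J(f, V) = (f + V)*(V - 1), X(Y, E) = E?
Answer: -4800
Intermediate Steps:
J(f, V) = (-1 + V)*(V + f) (J(f, V) = (V + f)*(-1 + V) = (-1 + V)*(V + f))
Z(l, j) = 50 (Z(l, j) = ((-1)² - 1*(-1) - 1*(-4) - 1*(-4))*5 = (1 + 1 + 4 + 4)*5 = 10*5 = 50)
g = -600 (g = -4*3*50 = -12*50 = -600)
g*(8 + (7 - 7)) = -600*(8 + (7 - 7)) = -600*(8 + 0) = -600*8 = -4800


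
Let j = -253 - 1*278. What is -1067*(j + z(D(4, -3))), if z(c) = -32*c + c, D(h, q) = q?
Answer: 467346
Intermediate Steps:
j = -531 (j = -253 - 278 = -531)
z(c) = -31*c
-1067*(j + z(D(4, -3))) = -1067*(-531 - 31*(-3)) = -1067*(-531 + 93) = -1067*(-438) = 467346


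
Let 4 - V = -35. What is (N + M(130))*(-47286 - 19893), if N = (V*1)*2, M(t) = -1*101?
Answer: 1545117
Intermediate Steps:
V = 39 (V = 4 - 1*(-35) = 4 + 35 = 39)
M(t) = -101
N = 78 (N = (39*1)*2 = 39*2 = 78)
(N + M(130))*(-47286 - 19893) = (78 - 101)*(-47286 - 19893) = -23*(-67179) = 1545117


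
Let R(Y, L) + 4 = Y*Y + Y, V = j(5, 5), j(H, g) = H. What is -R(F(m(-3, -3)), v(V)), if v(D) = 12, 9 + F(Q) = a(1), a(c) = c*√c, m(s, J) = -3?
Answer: -52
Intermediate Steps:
a(c) = c^(3/2)
V = 5
F(Q) = -8 (F(Q) = -9 + 1^(3/2) = -9 + 1 = -8)
R(Y, L) = -4 + Y + Y² (R(Y, L) = -4 + (Y*Y + Y) = -4 + (Y² + Y) = -4 + (Y + Y²) = -4 + Y + Y²)
-R(F(m(-3, -3)), v(V)) = -(-4 - 8 + (-8)²) = -(-4 - 8 + 64) = -1*52 = -52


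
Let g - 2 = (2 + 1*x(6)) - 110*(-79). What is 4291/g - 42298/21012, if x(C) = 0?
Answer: -1652240/1087371 ≈ -1.5195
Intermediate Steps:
g = 8694 (g = 2 + ((2 + 1*0) - 110*(-79)) = 2 + ((2 + 0) + 8690) = 2 + (2 + 8690) = 2 + 8692 = 8694)
4291/g - 42298/21012 = 4291/8694 - 42298/21012 = 4291*(1/8694) - 42298*1/21012 = 613/1242 - 21149/10506 = -1652240/1087371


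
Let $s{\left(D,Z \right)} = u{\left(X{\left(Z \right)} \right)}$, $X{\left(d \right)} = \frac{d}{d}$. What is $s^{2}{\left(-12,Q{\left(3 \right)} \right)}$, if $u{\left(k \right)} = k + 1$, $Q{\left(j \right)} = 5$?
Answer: $4$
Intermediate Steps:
$X{\left(d \right)} = 1$
$u{\left(k \right)} = 1 + k$
$s{\left(D,Z \right)} = 2$ ($s{\left(D,Z \right)} = 1 + 1 = 2$)
$s^{2}{\left(-12,Q{\left(3 \right)} \right)} = 2^{2} = 4$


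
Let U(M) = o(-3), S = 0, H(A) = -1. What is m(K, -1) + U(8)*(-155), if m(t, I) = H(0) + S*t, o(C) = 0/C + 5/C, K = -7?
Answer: 772/3 ≈ 257.33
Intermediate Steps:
o(C) = 5/C (o(C) = 0 + 5/C = 5/C)
U(M) = -5/3 (U(M) = 5/(-3) = 5*(-1/3) = -5/3)
m(t, I) = -1 (m(t, I) = -1 + 0*t = -1 + 0 = -1)
m(K, -1) + U(8)*(-155) = -1 - 5/3*(-155) = -1 + 775/3 = 772/3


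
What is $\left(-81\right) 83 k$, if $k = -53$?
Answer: $356319$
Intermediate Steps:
$\left(-81\right) 83 k = \left(-81\right) 83 \left(-53\right) = \left(-6723\right) \left(-53\right) = 356319$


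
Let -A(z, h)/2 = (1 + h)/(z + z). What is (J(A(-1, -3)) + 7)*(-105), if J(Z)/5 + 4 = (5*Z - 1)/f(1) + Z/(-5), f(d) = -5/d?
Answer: 0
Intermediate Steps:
A(z, h) = -(1 + h)/z (A(z, h) = -2*(1 + h)/(z + z) = -2*(1 + h)/(2*z) = -2*(1 + h)*1/(2*z) = -(1 + h)/z)
J(Z) = -19 - 6*Z (J(Z) = -20 + 5*((5*Z - 1)/((-5/1)) + Z/(-5)) = -20 + 5*((-1 + 5*Z)/((-5*1)) + Z*(-1/5)) = -20 + 5*((-1 + 5*Z)/(-5) - Z/5) = -20 + 5*((-1 + 5*Z)*(-1/5) - Z/5) = -20 + 5*((1/5 - Z) - Z/5) = -20 + 5*(1/5 - 6*Z/5) = -20 + (1 - 6*Z) = -19 - 6*Z)
(J(A(-1, -3)) + 7)*(-105) = ((-19 - 6*(-1 - 1*(-3))/(-1)) + 7)*(-105) = ((-19 - (-6)*(-1 + 3)) + 7)*(-105) = ((-19 - (-6)*2) + 7)*(-105) = ((-19 - 6*(-2)) + 7)*(-105) = ((-19 + 12) + 7)*(-105) = (-7 + 7)*(-105) = 0*(-105) = 0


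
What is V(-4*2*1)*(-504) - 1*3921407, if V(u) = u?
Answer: -3917375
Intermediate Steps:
V(-4*2*1)*(-504) - 1*3921407 = (-4*2*1)*(-504) - 1*3921407 = -8*1*(-504) - 3921407 = -8*(-504) - 3921407 = 4032 - 3921407 = -3917375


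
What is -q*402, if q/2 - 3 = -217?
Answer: 172056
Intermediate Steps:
q = -428 (q = 6 + 2*(-217) = 6 - 434 = -428)
-q*402 = -(-428)*402 = -1*(-172056) = 172056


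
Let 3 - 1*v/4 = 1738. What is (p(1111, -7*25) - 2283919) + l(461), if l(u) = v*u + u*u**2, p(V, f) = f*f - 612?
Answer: 92518935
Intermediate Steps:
v = -6940 (v = 12 - 4*1738 = 12 - 6952 = -6940)
p(V, f) = -612 + f**2 (p(V, f) = f**2 - 612 = -612 + f**2)
l(u) = u**3 - 6940*u (l(u) = -6940*u + u*u**2 = -6940*u + u**3 = u**3 - 6940*u)
(p(1111, -7*25) - 2283919) + l(461) = ((-612 + (-7*25)**2) - 2283919) + 461*(-6940 + 461**2) = ((-612 + (-175)**2) - 2283919) + 461*(-6940 + 212521) = ((-612 + 30625) - 2283919) + 461*205581 = (30013 - 2283919) + 94772841 = -2253906 + 94772841 = 92518935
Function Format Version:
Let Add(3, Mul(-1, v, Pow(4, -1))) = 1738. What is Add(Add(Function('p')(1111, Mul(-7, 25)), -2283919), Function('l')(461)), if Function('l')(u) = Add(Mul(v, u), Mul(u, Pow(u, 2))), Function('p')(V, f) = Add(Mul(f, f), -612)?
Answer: 92518935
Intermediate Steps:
v = -6940 (v = Add(12, Mul(-4, 1738)) = Add(12, -6952) = -6940)
Function('p')(V, f) = Add(-612, Pow(f, 2)) (Function('p')(V, f) = Add(Pow(f, 2), -612) = Add(-612, Pow(f, 2)))
Function('l')(u) = Add(Pow(u, 3), Mul(-6940, u)) (Function('l')(u) = Add(Mul(-6940, u), Mul(u, Pow(u, 2))) = Add(Mul(-6940, u), Pow(u, 3)) = Add(Pow(u, 3), Mul(-6940, u)))
Add(Add(Function('p')(1111, Mul(-7, 25)), -2283919), Function('l')(461)) = Add(Add(Add(-612, Pow(Mul(-7, 25), 2)), -2283919), Mul(461, Add(-6940, Pow(461, 2)))) = Add(Add(Add(-612, Pow(-175, 2)), -2283919), Mul(461, Add(-6940, 212521))) = Add(Add(Add(-612, 30625), -2283919), Mul(461, 205581)) = Add(Add(30013, -2283919), 94772841) = Add(-2253906, 94772841) = 92518935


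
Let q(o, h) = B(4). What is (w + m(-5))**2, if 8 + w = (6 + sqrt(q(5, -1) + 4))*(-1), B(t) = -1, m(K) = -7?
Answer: (21 + sqrt(3))**2 ≈ 516.75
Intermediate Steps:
q(o, h) = -1
w = -14 - sqrt(3) (w = -8 + (6 + sqrt(-1 + 4))*(-1) = -8 + (6 + sqrt(3))*(-1) = -8 + (-6 - sqrt(3)) = -14 - sqrt(3) ≈ -15.732)
(w + m(-5))**2 = ((-14 - sqrt(3)) - 7)**2 = (-21 - sqrt(3))**2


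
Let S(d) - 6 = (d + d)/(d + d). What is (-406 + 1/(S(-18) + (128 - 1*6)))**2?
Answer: 2742931129/16641 ≈ 1.6483e+5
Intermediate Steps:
S(d) = 7 (S(d) = 6 + (d + d)/(d + d) = 6 + (2*d)/((2*d)) = 6 + (2*d)*(1/(2*d)) = 6 + 1 = 7)
(-406 + 1/(S(-18) + (128 - 1*6)))**2 = (-406 + 1/(7 + (128 - 1*6)))**2 = (-406 + 1/(7 + (128 - 6)))**2 = (-406 + 1/(7 + 122))**2 = (-406 + 1/129)**2 = (-52373/129)**2 = 2742931129/16641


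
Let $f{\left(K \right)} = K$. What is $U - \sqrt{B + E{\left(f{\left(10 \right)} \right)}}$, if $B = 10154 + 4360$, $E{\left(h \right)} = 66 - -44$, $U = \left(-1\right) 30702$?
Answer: $-30702 - 4 \sqrt{914} \approx -30823.0$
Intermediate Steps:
$U = -30702$
$E{\left(h \right)} = 110$ ($E{\left(h \right)} = 66 + 44 = 110$)
$B = 14514$
$U - \sqrt{B + E{\left(f{\left(10 \right)} \right)}} = -30702 - \sqrt{14514 + 110} = -30702 - \sqrt{14624} = -30702 - 4 \sqrt{914}$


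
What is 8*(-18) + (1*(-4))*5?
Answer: -164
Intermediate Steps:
8*(-18) + (1*(-4))*5 = -144 - 4*5 = -144 - 20 = -164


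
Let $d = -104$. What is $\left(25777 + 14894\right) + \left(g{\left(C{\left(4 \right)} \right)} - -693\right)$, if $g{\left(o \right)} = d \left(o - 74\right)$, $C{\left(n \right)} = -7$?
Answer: $49788$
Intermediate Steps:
$g{\left(o \right)} = 7696 - 104 o$ ($g{\left(o \right)} = - 104 \left(o - 74\right) = - 104 \left(-74 + o\right) = 7696 - 104 o$)
$\left(25777 + 14894\right) + \left(g{\left(C{\left(4 \right)} \right)} - -693\right) = \left(25777 + 14894\right) + \left(\left(7696 - -728\right) - -693\right) = 40671 + \left(\left(7696 + 728\right) + 693\right) = 40671 + \left(8424 + 693\right) = 40671 + 9117 = 49788$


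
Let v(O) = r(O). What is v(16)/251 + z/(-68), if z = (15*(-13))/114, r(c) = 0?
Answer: 65/2584 ≈ 0.025155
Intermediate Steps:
v(O) = 0
z = -65/38 (z = -195*1/114 = -65/38 ≈ -1.7105)
v(16)/251 + z/(-68) = 0/251 - 65/38/(-68) = 0*(1/251) - 65/38*(-1/68) = 0 + 65/2584 = 65/2584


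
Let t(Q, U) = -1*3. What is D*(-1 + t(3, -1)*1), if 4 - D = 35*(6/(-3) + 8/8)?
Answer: -156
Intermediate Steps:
t(Q, U) = -3
D = 39 (D = 4 - 35*(6/(-3) + 8/8) = 4 - 35*(6*(-⅓) + 8*(⅛)) = 4 - 35*(-2 + 1) = 4 - 35*(-1) = 4 - 1*(-35) = 4 + 35 = 39)
D*(-1 + t(3, -1)*1) = 39*(-1 - 3*1) = 39*(-1 - 3) = 39*(-4) = -156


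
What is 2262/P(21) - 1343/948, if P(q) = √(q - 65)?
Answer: -17/12 - 1131*I*√11/11 ≈ -1.4167 - 341.01*I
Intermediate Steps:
P(q) = √(-65 + q)
2262/P(21) - 1343/948 = 2262/(√(-65 + 21)) - 1343/948 = 2262/(√(-44)) - 1343*1/948 = 2262/((2*I*√11)) - 17/12 = 2262*(-I*√11/22) - 17/12 = -1131*I*√11/11 - 17/12 = -17/12 - 1131*I*√11/11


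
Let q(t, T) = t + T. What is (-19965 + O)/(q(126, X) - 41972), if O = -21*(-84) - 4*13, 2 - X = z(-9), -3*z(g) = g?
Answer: 18253/41847 ≈ 0.43618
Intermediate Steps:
z(g) = -g/3
X = -1 (X = 2 - (-1)*(-9)/3 = 2 - 1*3 = 2 - 3 = -1)
q(t, T) = T + t
O = 1712 (O = 1764 - 52 = 1712)
(-19965 + O)/(q(126, X) - 41972) = (-19965 + 1712)/((-1 + 126) - 41972) = -18253/(125 - 41972) = -18253/(-41847) = -18253*(-1/41847) = 18253/41847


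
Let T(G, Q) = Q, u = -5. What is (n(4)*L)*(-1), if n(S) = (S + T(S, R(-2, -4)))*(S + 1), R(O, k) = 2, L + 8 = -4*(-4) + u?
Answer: -90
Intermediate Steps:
L = 3 (L = -8 + (-4*(-4) - 5) = -8 + (16 - 5) = -8 + 11 = 3)
n(S) = (1 + S)*(2 + S) (n(S) = (S + 2)*(S + 1) = (2 + S)*(1 + S) = (1 + S)*(2 + S))
(n(4)*L)*(-1) = ((2 + 4**2 + 3*4)*3)*(-1) = ((2 + 16 + 12)*3)*(-1) = (30*3)*(-1) = 90*(-1) = -90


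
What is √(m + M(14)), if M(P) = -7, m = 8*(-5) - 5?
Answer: 2*I*√13 ≈ 7.2111*I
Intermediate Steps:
m = -45 (m = -40 - 5 = -45)
√(m + M(14)) = √(-45 - 7) = √(-52) = 2*I*√13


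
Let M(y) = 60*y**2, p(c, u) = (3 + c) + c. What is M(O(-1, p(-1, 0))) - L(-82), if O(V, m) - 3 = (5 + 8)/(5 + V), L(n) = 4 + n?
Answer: 9687/4 ≈ 2421.8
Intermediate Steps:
p(c, u) = 3 + 2*c
O(V, m) = 3 + 13/(5 + V) (O(V, m) = 3 + (5 + 8)/(5 + V) = 3 + 13/(5 + V))
M(O(-1, p(-1, 0))) - L(-82) = 60*((28 + 3*(-1))/(5 - 1))**2 - (4 - 82) = 60*((28 - 3)/4)**2 - 1*(-78) = 60*((1/4)*25)**2 + 78 = 60*(25/4)**2 + 78 = 60*(625/16) + 78 = 9375/4 + 78 = 9687/4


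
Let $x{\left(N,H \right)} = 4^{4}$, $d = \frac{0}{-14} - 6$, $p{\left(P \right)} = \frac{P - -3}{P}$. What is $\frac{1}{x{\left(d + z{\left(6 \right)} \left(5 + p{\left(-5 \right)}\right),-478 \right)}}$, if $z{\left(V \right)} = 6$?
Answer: $\frac{1}{256} \approx 0.0039063$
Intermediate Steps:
$p{\left(P \right)} = \frac{3 + P}{P}$ ($p{\left(P \right)} = \frac{P + 3}{P} = \frac{3 + P}{P}$)
$d = -6$ ($d = 0 \left(- \frac{1}{14}\right) - 6 = 0 - 6 = -6$)
$x{\left(N,H \right)} = 256$
$\frac{1}{x{\left(d + z{\left(6 \right)} \left(5 + p{\left(-5 \right)}\right),-478 \right)}} = \frac{1}{256}$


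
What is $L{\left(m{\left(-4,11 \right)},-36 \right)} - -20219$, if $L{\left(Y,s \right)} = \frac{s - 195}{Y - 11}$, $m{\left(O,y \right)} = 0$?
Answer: $20240$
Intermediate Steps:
$L{\left(Y,s \right)} = \frac{-195 + s}{-11 + Y}$
$L{\left(m{\left(-4,11 \right)},-36 \right)} - -20219 = \frac{-195 - 36}{-11 + 0} - -20219 = \frac{1}{-11} \left(-231\right) + 20219 = \left(- \frac{1}{11}\right) \left(-231\right) + 20219 = 21 + 20219 = 20240$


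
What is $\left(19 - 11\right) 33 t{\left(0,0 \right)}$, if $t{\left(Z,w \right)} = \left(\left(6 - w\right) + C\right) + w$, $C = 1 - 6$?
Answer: $264$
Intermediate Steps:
$C = -5$ ($C = 1 - 6 = -5$)
$t{\left(Z,w \right)} = 1$ ($t{\left(Z,w \right)} = \left(\left(6 - w\right) - 5\right) + w = \left(1 - w\right) + w = 1$)
$\left(19 - 11\right) 33 t{\left(0,0 \right)} = \left(19 - 11\right) 33 \cdot 1 = 8 \cdot 33 \cdot 1 = 264 \cdot 1 = 264$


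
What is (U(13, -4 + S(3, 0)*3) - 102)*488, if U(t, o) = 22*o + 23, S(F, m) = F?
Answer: 15128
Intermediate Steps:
U(t, o) = 23 + 22*o
(U(13, -4 + S(3, 0)*3) - 102)*488 = ((23 + 22*(-4 + 3*3)) - 102)*488 = ((23 + 22*(-4 + 9)) - 102)*488 = ((23 + 22*5) - 102)*488 = ((23 + 110) - 102)*488 = (133 - 102)*488 = 31*488 = 15128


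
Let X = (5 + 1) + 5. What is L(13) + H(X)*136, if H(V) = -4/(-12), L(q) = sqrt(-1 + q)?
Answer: 136/3 + 2*sqrt(3) ≈ 48.797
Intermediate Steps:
X = 11 (X = 6 + 5 = 11)
H(V) = 1/3 (H(V) = -4*(-1/12) = 1/3)
L(13) + H(X)*136 = sqrt(-1 + 13) + (1/3)*136 = sqrt(12) + 136/3 = 2*sqrt(3) + 136/3 = 136/3 + 2*sqrt(3)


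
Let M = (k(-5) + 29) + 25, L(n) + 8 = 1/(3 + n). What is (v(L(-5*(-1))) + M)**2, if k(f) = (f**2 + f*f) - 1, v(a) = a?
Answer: 579121/64 ≈ 9048.8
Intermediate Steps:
L(n) = -8 + 1/(3 + n)
k(f) = -1 + 2*f**2 (k(f) = (f**2 + f**2) - 1 = 2*f**2 - 1 = -1 + 2*f**2)
M = 103 (M = ((-1 + 2*(-5)**2) + 29) + 25 = ((-1 + 2*25) + 29) + 25 = ((-1 + 50) + 29) + 25 = (49 + 29) + 25 = 78 + 25 = 103)
(v(L(-5*(-1))) + M)**2 = ((-23 - (-40)*(-1))/(3 - 5*(-1)) + 103)**2 = ((-23 - 8*5)/(3 + 5) + 103)**2 = ((-23 - 40)/8 + 103)**2 = ((1/8)*(-63) + 103)**2 = (-63/8 + 103)**2 = (761/8)**2 = 579121/64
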